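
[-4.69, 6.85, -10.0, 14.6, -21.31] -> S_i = -4.69*(-1.46)^i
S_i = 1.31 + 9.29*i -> [1.31, 10.6, 19.89, 29.18, 38.47]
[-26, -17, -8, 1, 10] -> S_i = -26 + 9*i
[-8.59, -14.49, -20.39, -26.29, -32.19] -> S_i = -8.59 + -5.90*i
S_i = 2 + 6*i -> [2, 8, 14, 20, 26]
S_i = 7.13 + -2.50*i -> [7.13, 4.63, 2.13, -0.37, -2.87]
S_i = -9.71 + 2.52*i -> [-9.71, -7.19, -4.67, -2.15, 0.37]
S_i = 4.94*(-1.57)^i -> [4.94, -7.76, 12.18, -19.12, 30.01]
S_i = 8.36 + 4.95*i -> [8.36, 13.31, 18.26, 23.21, 28.16]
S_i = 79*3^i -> [79, 237, 711, 2133, 6399]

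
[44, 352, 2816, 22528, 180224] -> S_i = 44*8^i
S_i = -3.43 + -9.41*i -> [-3.43, -12.84, -22.25, -31.66, -41.07]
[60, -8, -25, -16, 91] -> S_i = Random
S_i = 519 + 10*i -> [519, 529, 539, 549, 559]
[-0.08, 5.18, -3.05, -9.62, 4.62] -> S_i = Random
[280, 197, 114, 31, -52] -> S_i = 280 + -83*i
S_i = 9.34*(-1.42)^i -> [9.34, -13.26, 18.83, -26.74, 37.98]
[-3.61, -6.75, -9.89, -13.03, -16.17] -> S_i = -3.61 + -3.14*i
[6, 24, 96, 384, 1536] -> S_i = 6*4^i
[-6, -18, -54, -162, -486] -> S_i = -6*3^i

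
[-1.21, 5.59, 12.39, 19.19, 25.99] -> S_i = -1.21 + 6.80*i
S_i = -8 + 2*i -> [-8, -6, -4, -2, 0]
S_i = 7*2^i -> [7, 14, 28, 56, 112]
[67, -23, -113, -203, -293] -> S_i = 67 + -90*i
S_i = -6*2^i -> [-6, -12, -24, -48, -96]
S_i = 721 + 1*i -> [721, 722, 723, 724, 725]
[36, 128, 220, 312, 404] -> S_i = 36 + 92*i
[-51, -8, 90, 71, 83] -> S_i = Random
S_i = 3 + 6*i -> [3, 9, 15, 21, 27]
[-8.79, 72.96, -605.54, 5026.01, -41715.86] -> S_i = -8.79*(-8.30)^i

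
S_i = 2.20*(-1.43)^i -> [2.2, -3.15, 4.5, -6.43, 9.2]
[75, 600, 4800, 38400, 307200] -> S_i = 75*8^i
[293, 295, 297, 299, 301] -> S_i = 293 + 2*i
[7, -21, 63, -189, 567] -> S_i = 7*-3^i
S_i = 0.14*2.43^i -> [0.14, 0.34, 0.83, 2.01, 4.88]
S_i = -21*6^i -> [-21, -126, -756, -4536, -27216]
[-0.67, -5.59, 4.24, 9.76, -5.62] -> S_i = Random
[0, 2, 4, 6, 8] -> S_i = 0 + 2*i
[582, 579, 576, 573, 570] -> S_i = 582 + -3*i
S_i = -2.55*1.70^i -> [-2.55, -4.34, -7.37, -12.53, -21.3]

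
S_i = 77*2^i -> [77, 154, 308, 616, 1232]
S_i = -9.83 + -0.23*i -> [-9.83, -10.06, -10.29, -10.52, -10.75]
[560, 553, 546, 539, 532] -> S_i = 560 + -7*i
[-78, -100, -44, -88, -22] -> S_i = Random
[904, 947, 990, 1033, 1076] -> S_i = 904 + 43*i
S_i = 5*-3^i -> [5, -15, 45, -135, 405]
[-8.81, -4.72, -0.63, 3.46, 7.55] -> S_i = -8.81 + 4.09*i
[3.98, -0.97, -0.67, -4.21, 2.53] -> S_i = Random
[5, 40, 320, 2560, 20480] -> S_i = 5*8^i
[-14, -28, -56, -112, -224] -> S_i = -14*2^i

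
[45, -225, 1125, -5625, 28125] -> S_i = 45*-5^i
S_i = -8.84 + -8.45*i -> [-8.84, -17.29, -25.74, -34.19, -42.64]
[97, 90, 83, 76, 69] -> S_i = 97 + -7*i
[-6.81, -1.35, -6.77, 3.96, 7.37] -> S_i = Random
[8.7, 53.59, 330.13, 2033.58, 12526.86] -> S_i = 8.70*6.16^i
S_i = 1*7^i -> [1, 7, 49, 343, 2401]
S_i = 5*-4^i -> [5, -20, 80, -320, 1280]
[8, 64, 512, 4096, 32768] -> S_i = 8*8^i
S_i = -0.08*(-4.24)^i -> [-0.08, 0.34, -1.44, 6.1, -25.86]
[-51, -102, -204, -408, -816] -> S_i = -51*2^i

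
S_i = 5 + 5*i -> [5, 10, 15, 20, 25]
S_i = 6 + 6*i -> [6, 12, 18, 24, 30]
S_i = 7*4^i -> [7, 28, 112, 448, 1792]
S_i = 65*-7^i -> [65, -455, 3185, -22295, 156065]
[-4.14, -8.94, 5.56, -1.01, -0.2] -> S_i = Random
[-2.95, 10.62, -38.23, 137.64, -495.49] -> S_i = -2.95*(-3.60)^i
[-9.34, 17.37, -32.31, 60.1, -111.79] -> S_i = -9.34*(-1.86)^i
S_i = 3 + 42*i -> [3, 45, 87, 129, 171]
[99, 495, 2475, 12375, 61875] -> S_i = 99*5^i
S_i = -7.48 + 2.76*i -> [-7.48, -4.72, -1.96, 0.8, 3.56]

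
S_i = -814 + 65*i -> [-814, -749, -684, -619, -554]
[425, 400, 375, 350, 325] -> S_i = 425 + -25*i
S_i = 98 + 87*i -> [98, 185, 272, 359, 446]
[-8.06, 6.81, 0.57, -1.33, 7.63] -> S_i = Random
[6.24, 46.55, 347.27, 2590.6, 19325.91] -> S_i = 6.24*7.46^i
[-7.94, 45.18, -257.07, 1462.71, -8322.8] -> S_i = -7.94*(-5.69)^i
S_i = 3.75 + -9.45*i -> [3.75, -5.7, -15.15, -24.6, -34.05]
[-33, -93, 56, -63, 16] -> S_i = Random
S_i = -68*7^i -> [-68, -476, -3332, -23324, -163268]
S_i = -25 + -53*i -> [-25, -78, -131, -184, -237]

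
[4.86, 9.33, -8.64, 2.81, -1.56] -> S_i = Random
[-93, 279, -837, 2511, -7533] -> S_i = -93*-3^i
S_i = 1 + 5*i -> [1, 6, 11, 16, 21]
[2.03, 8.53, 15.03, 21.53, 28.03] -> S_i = 2.03 + 6.50*i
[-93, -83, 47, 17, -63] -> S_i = Random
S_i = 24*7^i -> [24, 168, 1176, 8232, 57624]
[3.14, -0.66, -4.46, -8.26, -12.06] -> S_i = 3.14 + -3.80*i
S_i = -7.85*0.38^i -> [-7.85, -2.98, -1.13, -0.43, -0.16]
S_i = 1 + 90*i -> [1, 91, 181, 271, 361]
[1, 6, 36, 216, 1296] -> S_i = 1*6^i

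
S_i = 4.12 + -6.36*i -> [4.12, -2.24, -8.6, -14.96, -21.32]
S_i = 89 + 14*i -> [89, 103, 117, 131, 145]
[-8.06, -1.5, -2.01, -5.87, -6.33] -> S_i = Random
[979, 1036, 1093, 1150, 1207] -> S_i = 979 + 57*i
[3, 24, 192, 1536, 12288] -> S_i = 3*8^i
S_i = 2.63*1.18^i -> [2.63, 3.1, 3.66, 4.32, 5.1]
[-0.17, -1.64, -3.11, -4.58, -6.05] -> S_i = -0.17 + -1.47*i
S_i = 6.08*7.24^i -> [6.08, 44.02, 318.7, 2307.38, 16705.44]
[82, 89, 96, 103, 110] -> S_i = 82 + 7*i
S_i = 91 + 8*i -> [91, 99, 107, 115, 123]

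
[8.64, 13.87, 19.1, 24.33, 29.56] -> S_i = 8.64 + 5.23*i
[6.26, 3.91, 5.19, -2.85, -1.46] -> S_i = Random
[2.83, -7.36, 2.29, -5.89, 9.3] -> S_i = Random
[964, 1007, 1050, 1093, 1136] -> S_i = 964 + 43*i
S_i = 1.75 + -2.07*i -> [1.75, -0.32, -2.39, -4.46, -6.53]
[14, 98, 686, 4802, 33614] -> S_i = 14*7^i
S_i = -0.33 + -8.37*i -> [-0.33, -8.7, -17.07, -25.44, -33.81]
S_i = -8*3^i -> [-8, -24, -72, -216, -648]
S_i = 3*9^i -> [3, 27, 243, 2187, 19683]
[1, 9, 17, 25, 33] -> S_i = 1 + 8*i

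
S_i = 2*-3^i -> [2, -6, 18, -54, 162]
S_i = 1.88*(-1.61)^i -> [1.88, -3.03, 4.87, -7.85, 12.63]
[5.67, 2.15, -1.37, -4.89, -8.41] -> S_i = 5.67 + -3.52*i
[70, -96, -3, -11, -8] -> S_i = Random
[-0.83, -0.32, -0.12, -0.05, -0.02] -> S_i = -0.83*0.38^i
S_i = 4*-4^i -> [4, -16, 64, -256, 1024]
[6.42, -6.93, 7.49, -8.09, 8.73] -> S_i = 6.42*(-1.08)^i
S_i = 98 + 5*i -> [98, 103, 108, 113, 118]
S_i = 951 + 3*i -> [951, 954, 957, 960, 963]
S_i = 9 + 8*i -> [9, 17, 25, 33, 41]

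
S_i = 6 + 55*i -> [6, 61, 116, 171, 226]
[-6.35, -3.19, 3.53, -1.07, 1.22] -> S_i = Random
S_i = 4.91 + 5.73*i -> [4.91, 10.64, 16.37, 22.1, 27.83]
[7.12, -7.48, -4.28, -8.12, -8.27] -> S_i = Random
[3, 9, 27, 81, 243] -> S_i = 3*3^i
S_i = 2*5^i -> [2, 10, 50, 250, 1250]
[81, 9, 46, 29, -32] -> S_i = Random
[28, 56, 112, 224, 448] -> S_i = 28*2^i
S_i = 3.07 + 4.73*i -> [3.07, 7.8, 12.53, 17.26, 21.99]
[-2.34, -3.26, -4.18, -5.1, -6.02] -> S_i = -2.34 + -0.92*i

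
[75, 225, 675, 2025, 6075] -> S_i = 75*3^i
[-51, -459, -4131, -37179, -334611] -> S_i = -51*9^i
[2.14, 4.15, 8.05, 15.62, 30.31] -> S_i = 2.14*1.94^i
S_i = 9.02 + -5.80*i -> [9.02, 3.22, -2.58, -8.38, -14.18]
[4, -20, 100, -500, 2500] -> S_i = 4*-5^i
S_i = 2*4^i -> [2, 8, 32, 128, 512]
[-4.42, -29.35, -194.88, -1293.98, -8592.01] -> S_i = -4.42*6.64^i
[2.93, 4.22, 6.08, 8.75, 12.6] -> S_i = 2.93*1.44^i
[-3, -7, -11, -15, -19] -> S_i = -3 + -4*i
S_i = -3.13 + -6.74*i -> [-3.13, -9.87, -16.61, -23.35, -30.09]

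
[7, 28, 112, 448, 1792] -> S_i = 7*4^i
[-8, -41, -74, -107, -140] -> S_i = -8 + -33*i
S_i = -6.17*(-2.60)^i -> [-6.17, 16.04, -41.71, 108.44, -281.95]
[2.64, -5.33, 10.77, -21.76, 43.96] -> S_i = 2.64*(-2.02)^i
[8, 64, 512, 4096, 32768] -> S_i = 8*8^i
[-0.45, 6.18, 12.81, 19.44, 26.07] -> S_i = -0.45 + 6.63*i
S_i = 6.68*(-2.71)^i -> [6.68, -18.1, 49.06, -132.95, 360.29]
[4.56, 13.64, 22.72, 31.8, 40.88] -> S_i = 4.56 + 9.08*i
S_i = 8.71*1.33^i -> [8.71, 11.58, 15.41, 20.49, 27.25]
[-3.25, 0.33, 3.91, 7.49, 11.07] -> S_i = -3.25 + 3.58*i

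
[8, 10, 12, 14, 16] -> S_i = 8 + 2*i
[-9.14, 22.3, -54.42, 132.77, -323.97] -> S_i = -9.14*(-2.44)^i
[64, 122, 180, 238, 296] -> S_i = 64 + 58*i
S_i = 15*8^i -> [15, 120, 960, 7680, 61440]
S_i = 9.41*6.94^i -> [9.41, 65.31, 453.22, 3145.34, 21828.68]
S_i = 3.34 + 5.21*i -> [3.34, 8.55, 13.76, 18.97, 24.18]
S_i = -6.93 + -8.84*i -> [-6.93, -15.77, -24.61, -33.45, -42.29]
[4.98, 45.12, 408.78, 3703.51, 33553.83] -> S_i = 4.98*9.06^i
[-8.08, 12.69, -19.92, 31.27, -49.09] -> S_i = -8.08*(-1.57)^i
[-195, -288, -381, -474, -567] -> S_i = -195 + -93*i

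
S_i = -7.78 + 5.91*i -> [-7.78, -1.87, 4.04, 9.95, 15.86]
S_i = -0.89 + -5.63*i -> [-0.89, -6.52, -12.15, -17.78, -23.41]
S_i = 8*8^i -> [8, 64, 512, 4096, 32768]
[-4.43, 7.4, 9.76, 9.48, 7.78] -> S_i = Random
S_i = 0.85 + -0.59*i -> [0.85, 0.26, -0.33, -0.92, -1.51]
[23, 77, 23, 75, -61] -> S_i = Random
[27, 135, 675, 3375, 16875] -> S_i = 27*5^i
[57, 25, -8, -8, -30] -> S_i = Random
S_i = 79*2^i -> [79, 158, 316, 632, 1264]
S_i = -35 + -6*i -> [-35, -41, -47, -53, -59]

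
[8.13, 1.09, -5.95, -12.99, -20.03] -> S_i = 8.13 + -7.04*i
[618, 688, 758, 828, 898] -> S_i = 618 + 70*i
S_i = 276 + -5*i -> [276, 271, 266, 261, 256]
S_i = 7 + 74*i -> [7, 81, 155, 229, 303]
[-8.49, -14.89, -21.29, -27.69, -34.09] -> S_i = -8.49 + -6.40*i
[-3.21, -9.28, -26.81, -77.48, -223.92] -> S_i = -3.21*2.89^i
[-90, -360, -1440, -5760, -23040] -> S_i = -90*4^i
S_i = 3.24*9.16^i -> [3.24, 29.68, 271.85, 2490.18, 22810.09]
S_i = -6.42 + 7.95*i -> [-6.42, 1.53, 9.48, 17.43, 25.38]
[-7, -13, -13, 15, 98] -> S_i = Random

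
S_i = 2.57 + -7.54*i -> [2.57, -4.97, -12.51, -20.05, -27.59]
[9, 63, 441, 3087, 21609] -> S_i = 9*7^i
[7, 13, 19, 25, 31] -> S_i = 7 + 6*i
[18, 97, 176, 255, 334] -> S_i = 18 + 79*i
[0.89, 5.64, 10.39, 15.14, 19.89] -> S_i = 0.89 + 4.75*i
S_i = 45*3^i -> [45, 135, 405, 1215, 3645]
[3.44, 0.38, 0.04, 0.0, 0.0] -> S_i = 3.44*0.11^i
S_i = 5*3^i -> [5, 15, 45, 135, 405]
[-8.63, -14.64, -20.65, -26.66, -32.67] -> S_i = -8.63 + -6.01*i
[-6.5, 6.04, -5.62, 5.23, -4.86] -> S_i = -6.50*(-0.93)^i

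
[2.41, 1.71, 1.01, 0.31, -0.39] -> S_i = 2.41 + -0.70*i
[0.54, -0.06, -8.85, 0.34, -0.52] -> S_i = Random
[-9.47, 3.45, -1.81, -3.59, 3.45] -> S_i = Random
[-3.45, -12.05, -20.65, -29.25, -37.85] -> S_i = -3.45 + -8.60*i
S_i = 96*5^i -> [96, 480, 2400, 12000, 60000]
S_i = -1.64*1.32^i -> [-1.64, -2.16, -2.86, -3.77, -4.98]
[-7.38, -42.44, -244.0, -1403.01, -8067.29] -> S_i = -7.38*5.75^i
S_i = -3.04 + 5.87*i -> [-3.04, 2.83, 8.7, 14.57, 20.44]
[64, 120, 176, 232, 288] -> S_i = 64 + 56*i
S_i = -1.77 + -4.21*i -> [-1.77, -5.98, -10.19, -14.4, -18.61]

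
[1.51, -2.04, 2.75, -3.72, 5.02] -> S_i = 1.51*(-1.35)^i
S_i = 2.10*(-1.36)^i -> [2.1, -2.86, 3.88, -5.28, 7.18]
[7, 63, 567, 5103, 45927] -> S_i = 7*9^i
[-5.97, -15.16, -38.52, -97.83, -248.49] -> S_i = -5.97*2.54^i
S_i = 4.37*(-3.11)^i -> [4.37, -13.59, 42.27, -131.45, 408.81]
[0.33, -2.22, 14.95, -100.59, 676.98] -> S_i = 0.33*(-6.73)^i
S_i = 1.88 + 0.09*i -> [1.88, 1.97, 2.06, 2.15, 2.24]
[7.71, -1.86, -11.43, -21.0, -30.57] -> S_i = 7.71 + -9.57*i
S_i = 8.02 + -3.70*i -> [8.02, 4.32, 0.62, -3.08, -6.78]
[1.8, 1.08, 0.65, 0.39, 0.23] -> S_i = 1.80*0.60^i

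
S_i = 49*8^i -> [49, 392, 3136, 25088, 200704]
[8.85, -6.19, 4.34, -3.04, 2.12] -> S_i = 8.85*(-0.70)^i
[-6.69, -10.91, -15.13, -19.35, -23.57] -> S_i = -6.69 + -4.22*i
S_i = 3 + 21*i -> [3, 24, 45, 66, 87]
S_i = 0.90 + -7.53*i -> [0.9, -6.63, -14.16, -21.69, -29.22]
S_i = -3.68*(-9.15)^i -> [-3.68, 33.67, -308.1, 2819.1, -25794.8]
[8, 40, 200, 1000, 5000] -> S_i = 8*5^i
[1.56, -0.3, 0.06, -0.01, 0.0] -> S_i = 1.56*(-0.19)^i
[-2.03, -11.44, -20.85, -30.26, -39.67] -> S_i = -2.03 + -9.41*i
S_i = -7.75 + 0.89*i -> [-7.75, -6.86, -5.97, -5.08, -4.19]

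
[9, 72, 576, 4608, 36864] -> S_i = 9*8^i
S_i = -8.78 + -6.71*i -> [-8.78, -15.49, -22.2, -28.91, -35.62]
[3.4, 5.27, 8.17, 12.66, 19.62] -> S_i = 3.40*1.55^i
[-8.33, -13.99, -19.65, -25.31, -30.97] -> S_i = -8.33 + -5.66*i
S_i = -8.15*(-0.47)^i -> [-8.15, 3.83, -1.8, 0.85, -0.4]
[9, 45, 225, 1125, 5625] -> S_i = 9*5^i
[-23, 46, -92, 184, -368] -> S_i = -23*-2^i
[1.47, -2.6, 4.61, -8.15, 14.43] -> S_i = 1.47*(-1.77)^i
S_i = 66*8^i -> [66, 528, 4224, 33792, 270336]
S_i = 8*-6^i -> [8, -48, 288, -1728, 10368]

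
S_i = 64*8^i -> [64, 512, 4096, 32768, 262144]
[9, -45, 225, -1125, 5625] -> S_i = 9*-5^i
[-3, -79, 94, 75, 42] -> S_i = Random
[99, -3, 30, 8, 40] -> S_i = Random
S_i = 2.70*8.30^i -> [2.7, 22.41, 186.0, 1543.82, 12813.75]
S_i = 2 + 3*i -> [2, 5, 8, 11, 14]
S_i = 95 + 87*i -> [95, 182, 269, 356, 443]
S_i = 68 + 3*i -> [68, 71, 74, 77, 80]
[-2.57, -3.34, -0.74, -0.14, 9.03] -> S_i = Random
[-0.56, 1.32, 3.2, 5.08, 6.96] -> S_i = -0.56 + 1.88*i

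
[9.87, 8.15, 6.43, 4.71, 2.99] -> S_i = 9.87 + -1.72*i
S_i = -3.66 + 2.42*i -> [-3.66, -1.24, 1.18, 3.6, 6.02]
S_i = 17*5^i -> [17, 85, 425, 2125, 10625]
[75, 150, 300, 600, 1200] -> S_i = 75*2^i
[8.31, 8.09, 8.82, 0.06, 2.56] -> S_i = Random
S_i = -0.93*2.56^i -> [-0.93, -2.38, -6.09, -15.6, -39.94]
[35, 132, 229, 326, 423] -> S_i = 35 + 97*i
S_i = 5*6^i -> [5, 30, 180, 1080, 6480]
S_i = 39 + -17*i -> [39, 22, 5, -12, -29]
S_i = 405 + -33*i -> [405, 372, 339, 306, 273]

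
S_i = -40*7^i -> [-40, -280, -1960, -13720, -96040]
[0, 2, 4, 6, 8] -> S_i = 0 + 2*i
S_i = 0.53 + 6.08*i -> [0.53, 6.61, 12.69, 18.77, 24.85]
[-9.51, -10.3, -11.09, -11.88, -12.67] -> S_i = -9.51 + -0.79*i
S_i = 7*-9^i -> [7, -63, 567, -5103, 45927]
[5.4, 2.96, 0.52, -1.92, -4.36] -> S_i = 5.40 + -2.44*i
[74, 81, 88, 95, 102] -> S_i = 74 + 7*i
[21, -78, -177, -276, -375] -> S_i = 21 + -99*i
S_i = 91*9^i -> [91, 819, 7371, 66339, 597051]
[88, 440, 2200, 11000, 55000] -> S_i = 88*5^i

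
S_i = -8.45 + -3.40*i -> [-8.45, -11.85, -15.25, -18.65, -22.05]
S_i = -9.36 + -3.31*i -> [-9.36, -12.67, -15.98, -19.29, -22.6]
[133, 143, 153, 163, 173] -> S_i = 133 + 10*i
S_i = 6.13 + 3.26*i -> [6.13, 9.39, 12.65, 15.91, 19.17]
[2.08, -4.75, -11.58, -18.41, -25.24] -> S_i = 2.08 + -6.83*i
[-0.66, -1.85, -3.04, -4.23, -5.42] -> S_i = -0.66 + -1.19*i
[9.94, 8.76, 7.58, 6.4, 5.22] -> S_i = 9.94 + -1.18*i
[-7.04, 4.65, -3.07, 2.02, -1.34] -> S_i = -7.04*(-0.66)^i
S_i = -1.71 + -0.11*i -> [-1.71, -1.82, -1.93, -2.04, -2.15]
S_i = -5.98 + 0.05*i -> [-5.98, -5.93, -5.88, -5.83, -5.78]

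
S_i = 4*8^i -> [4, 32, 256, 2048, 16384]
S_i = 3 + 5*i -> [3, 8, 13, 18, 23]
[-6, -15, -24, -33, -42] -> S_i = -6 + -9*i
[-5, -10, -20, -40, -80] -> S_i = -5*2^i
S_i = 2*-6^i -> [2, -12, 72, -432, 2592]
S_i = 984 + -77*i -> [984, 907, 830, 753, 676]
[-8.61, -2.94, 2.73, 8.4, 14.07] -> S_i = -8.61 + 5.67*i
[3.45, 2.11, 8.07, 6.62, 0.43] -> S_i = Random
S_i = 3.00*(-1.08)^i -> [3.0, -3.24, 3.5, -3.78, 4.08]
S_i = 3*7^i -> [3, 21, 147, 1029, 7203]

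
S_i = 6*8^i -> [6, 48, 384, 3072, 24576]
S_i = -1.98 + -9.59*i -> [-1.98, -11.57, -21.16, -30.75, -40.34]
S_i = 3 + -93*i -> [3, -90, -183, -276, -369]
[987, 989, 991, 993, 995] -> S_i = 987 + 2*i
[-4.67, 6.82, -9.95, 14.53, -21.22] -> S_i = -4.67*(-1.46)^i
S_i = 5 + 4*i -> [5, 9, 13, 17, 21]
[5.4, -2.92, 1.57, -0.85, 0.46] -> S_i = 5.40*(-0.54)^i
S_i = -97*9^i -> [-97, -873, -7857, -70713, -636417]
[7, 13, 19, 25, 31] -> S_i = 7 + 6*i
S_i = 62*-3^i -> [62, -186, 558, -1674, 5022]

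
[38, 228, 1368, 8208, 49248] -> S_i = 38*6^i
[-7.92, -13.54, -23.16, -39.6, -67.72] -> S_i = -7.92*1.71^i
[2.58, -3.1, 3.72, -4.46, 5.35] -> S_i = 2.58*(-1.20)^i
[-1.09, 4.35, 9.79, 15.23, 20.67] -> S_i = -1.09 + 5.44*i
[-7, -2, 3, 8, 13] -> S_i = -7 + 5*i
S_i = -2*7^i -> [-2, -14, -98, -686, -4802]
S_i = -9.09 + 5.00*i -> [-9.09, -4.09, 0.91, 5.91, 10.91]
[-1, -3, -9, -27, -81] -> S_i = -1*3^i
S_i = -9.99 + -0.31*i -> [-9.99, -10.3, -10.61, -10.92, -11.23]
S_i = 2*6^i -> [2, 12, 72, 432, 2592]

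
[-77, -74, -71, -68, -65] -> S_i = -77 + 3*i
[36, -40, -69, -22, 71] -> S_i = Random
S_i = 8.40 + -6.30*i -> [8.4, 2.1, -4.2, -10.5, -16.8]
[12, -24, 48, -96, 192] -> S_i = 12*-2^i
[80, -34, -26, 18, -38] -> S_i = Random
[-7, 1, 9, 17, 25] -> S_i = -7 + 8*i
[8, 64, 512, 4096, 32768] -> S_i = 8*8^i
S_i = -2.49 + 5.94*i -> [-2.49, 3.45, 9.39, 15.33, 21.27]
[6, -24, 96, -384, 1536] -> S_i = 6*-4^i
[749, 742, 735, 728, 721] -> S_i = 749 + -7*i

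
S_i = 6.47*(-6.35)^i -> [6.47, -41.08, 260.89, -1656.63, 10519.6]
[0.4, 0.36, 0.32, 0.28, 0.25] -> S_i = 0.40*0.89^i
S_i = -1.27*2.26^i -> [-1.27, -2.87, -6.49, -14.66, -33.13]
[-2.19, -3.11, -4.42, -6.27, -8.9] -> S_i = -2.19*1.42^i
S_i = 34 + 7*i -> [34, 41, 48, 55, 62]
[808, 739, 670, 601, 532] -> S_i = 808 + -69*i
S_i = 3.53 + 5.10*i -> [3.53, 8.63, 13.73, 18.83, 23.93]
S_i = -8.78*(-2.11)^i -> [-8.78, 18.53, -39.09, 82.48, -174.03]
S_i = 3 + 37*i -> [3, 40, 77, 114, 151]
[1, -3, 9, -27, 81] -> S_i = 1*-3^i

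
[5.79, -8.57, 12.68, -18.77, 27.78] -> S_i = 5.79*(-1.48)^i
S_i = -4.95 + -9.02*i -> [-4.95, -13.97, -22.99, -32.01, -41.03]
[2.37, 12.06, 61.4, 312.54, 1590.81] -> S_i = 2.37*5.09^i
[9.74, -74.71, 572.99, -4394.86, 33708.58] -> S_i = 9.74*(-7.67)^i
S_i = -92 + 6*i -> [-92, -86, -80, -74, -68]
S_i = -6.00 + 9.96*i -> [-6.0, 3.96, 13.92, 23.88, 33.84]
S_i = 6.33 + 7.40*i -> [6.33, 13.73, 21.13, 28.53, 35.93]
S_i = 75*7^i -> [75, 525, 3675, 25725, 180075]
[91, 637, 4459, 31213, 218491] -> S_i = 91*7^i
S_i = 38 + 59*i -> [38, 97, 156, 215, 274]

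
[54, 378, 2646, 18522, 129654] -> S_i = 54*7^i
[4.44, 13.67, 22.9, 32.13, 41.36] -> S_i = 4.44 + 9.23*i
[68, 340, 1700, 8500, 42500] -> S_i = 68*5^i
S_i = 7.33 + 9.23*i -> [7.33, 16.56, 25.79, 35.02, 44.25]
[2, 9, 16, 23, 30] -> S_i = 2 + 7*i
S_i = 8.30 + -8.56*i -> [8.3, -0.26, -8.82, -17.38, -25.94]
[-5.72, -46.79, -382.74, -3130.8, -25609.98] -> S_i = -5.72*8.18^i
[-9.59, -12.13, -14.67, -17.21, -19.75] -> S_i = -9.59 + -2.54*i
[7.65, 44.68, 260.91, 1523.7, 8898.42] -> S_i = 7.65*5.84^i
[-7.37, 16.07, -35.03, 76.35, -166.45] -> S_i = -7.37*(-2.18)^i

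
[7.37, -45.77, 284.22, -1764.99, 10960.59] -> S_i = 7.37*(-6.21)^i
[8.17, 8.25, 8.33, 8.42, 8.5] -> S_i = 8.17*1.01^i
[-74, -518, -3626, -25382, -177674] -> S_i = -74*7^i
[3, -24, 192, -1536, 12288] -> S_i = 3*-8^i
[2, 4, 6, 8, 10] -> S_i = 2 + 2*i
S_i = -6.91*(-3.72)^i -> [-6.91, 25.71, -95.62, 355.72, -1323.27]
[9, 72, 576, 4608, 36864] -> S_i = 9*8^i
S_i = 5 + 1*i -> [5, 6, 7, 8, 9]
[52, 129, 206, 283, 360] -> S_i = 52 + 77*i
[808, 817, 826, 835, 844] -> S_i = 808 + 9*i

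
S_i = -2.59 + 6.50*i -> [-2.59, 3.91, 10.41, 16.91, 23.41]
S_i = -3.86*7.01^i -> [-3.86, -27.06, -189.68, -1329.66, -9320.93]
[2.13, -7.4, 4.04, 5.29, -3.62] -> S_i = Random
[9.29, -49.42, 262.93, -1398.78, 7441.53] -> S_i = 9.29*(-5.32)^i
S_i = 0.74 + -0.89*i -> [0.74, -0.15, -1.04, -1.93, -2.82]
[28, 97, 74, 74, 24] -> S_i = Random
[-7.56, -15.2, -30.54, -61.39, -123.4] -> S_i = -7.56*2.01^i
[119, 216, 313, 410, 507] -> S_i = 119 + 97*i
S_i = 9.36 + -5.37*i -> [9.36, 3.99, -1.38, -6.75, -12.12]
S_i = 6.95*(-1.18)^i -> [6.95, -8.2, 9.68, -11.42, 13.47]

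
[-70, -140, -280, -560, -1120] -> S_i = -70*2^i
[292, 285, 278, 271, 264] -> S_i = 292 + -7*i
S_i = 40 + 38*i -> [40, 78, 116, 154, 192]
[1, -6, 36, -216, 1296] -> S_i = 1*-6^i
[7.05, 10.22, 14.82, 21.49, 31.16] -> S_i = 7.05*1.45^i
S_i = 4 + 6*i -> [4, 10, 16, 22, 28]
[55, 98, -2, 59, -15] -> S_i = Random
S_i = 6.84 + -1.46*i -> [6.84, 5.38, 3.92, 2.46, 1.0]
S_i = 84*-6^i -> [84, -504, 3024, -18144, 108864]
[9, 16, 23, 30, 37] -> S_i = 9 + 7*i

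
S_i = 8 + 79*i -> [8, 87, 166, 245, 324]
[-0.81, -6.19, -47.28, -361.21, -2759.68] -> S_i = -0.81*7.64^i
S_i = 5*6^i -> [5, 30, 180, 1080, 6480]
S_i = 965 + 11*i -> [965, 976, 987, 998, 1009]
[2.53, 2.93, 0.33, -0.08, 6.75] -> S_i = Random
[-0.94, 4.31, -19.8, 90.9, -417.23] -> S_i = -0.94*(-4.59)^i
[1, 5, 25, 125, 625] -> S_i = 1*5^i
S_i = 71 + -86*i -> [71, -15, -101, -187, -273]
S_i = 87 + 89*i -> [87, 176, 265, 354, 443]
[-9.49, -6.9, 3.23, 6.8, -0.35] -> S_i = Random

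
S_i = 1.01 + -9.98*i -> [1.01, -8.97, -18.95, -28.93, -38.91]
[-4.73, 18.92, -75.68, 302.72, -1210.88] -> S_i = -4.73*(-4.00)^i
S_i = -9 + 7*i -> [-9, -2, 5, 12, 19]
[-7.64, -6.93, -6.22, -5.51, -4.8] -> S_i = -7.64 + 0.71*i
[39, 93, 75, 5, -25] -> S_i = Random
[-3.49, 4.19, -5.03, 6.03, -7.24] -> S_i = -3.49*(-1.20)^i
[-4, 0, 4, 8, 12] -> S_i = -4 + 4*i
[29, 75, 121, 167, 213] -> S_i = 29 + 46*i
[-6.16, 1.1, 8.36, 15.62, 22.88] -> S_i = -6.16 + 7.26*i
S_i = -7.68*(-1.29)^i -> [-7.68, 9.91, -12.78, 16.49, -21.27]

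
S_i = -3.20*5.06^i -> [-3.2, -16.19, -81.93, -414.57, -2097.74]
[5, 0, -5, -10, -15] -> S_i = 5 + -5*i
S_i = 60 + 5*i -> [60, 65, 70, 75, 80]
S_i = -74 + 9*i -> [-74, -65, -56, -47, -38]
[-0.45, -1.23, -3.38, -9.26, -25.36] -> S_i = -0.45*2.74^i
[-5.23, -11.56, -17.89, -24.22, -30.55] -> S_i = -5.23 + -6.33*i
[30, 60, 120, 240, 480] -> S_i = 30*2^i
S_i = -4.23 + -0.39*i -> [-4.23, -4.62, -5.01, -5.4, -5.79]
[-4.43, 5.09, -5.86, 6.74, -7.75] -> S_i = -4.43*(-1.15)^i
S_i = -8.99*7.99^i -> [-8.99, -71.83, -573.92, -4585.64, -36639.27]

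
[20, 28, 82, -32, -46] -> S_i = Random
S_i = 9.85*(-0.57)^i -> [9.85, -5.61, 3.2, -1.82, 1.04]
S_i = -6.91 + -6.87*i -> [-6.91, -13.78, -20.65, -27.52, -34.39]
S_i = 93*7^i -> [93, 651, 4557, 31899, 223293]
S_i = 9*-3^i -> [9, -27, 81, -243, 729]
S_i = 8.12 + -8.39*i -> [8.12, -0.27, -8.66, -17.05, -25.44]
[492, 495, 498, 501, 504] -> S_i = 492 + 3*i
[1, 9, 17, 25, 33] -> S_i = 1 + 8*i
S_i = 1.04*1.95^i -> [1.04, 2.03, 3.95, 7.71, 15.04]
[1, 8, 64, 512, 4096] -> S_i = 1*8^i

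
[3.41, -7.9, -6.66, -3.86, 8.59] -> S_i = Random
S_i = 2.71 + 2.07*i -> [2.71, 4.78, 6.85, 8.92, 10.99]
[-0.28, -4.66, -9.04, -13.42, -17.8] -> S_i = -0.28 + -4.38*i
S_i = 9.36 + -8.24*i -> [9.36, 1.12, -7.12, -15.36, -23.6]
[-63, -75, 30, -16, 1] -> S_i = Random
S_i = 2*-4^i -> [2, -8, 32, -128, 512]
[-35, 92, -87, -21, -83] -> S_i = Random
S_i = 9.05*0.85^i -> [9.05, 7.69, 6.54, 5.56, 4.72]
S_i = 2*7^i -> [2, 14, 98, 686, 4802]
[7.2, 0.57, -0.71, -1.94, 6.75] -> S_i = Random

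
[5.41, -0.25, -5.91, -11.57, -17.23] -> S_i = 5.41 + -5.66*i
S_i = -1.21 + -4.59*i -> [-1.21, -5.8, -10.39, -14.98, -19.57]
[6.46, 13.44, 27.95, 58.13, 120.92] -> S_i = 6.46*2.08^i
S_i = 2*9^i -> [2, 18, 162, 1458, 13122]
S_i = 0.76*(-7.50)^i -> [0.76, -5.7, 42.75, -320.62, 2404.69]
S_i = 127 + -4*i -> [127, 123, 119, 115, 111]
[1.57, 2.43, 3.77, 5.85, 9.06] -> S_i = 1.57*1.55^i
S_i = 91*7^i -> [91, 637, 4459, 31213, 218491]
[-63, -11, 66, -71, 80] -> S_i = Random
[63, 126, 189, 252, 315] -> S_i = 63 + 63*i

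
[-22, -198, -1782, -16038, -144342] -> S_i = -22*9^i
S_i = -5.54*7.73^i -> [-5.54, -42.82, -331.03, -2558.87, -19780.07]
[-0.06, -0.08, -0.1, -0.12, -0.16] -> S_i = -0.06*1.27^i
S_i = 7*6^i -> [7, 42, 252, 1512, 9072]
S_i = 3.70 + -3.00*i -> [3.7, 0.7, -2.3, -5.3, -8.3]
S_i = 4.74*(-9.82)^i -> [4.74, -46.55, 457.09, -4488.62, 44078.24]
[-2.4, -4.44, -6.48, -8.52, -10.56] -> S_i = -2.40 + -2.04*i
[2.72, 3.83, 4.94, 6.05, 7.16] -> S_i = 2.72 + 1.11*i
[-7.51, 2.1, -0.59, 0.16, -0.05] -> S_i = -7.51*(-0.28)^i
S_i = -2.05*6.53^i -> [-2.05, -13.39, -87.41, -570.81, -3727.41]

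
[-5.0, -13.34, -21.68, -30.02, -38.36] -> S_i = -5.00 + -8.34*i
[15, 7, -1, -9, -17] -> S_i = 15 + -8*i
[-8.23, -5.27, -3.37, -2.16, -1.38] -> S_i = -8.23*0.64^i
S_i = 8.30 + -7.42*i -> [8.3, 0.88, -6.54, -13.96, -21.38]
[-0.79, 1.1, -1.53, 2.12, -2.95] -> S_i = -0.79*(-1.39)^i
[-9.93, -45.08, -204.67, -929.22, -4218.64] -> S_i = -9.93*4.54^i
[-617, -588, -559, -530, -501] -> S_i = -617 + 29*i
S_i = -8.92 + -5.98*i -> [-8.92, -14.9, -20.88, -26.86, -32.84]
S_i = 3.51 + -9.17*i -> [3.51, -5.66, -14.83, -24.0, -33.17]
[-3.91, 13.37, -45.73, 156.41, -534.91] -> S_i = -3.91*(-3.42)^i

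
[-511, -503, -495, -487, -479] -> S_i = -511 + 8*i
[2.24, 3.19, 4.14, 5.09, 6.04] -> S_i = 2.24 + 0.95*i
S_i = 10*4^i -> [10, 40, 160, 640, 2560]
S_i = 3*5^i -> [3, 15, 75, 375, 1875]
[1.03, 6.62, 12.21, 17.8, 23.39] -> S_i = 1.03 + 5.59*i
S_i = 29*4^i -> [29, 116, 464, 1856, 7424]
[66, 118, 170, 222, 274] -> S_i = 66 + 52*i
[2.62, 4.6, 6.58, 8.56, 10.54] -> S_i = 2.62 + 1.98*i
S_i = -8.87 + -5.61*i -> [-8.87, -14.48, -20.09, -25.7, -31.31]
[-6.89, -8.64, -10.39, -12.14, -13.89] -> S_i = -6.89 + -1.75*i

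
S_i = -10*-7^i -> [-10, 70, -490, 3430, -24010]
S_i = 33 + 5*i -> [33, 38, 43, 48, 53]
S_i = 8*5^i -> [8, 40, 200, 1000, 5000]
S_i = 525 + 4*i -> [525, 529, 533, 537, 541]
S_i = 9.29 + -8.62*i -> [9.29, 0.67, -7.95, -16.57, -25.19]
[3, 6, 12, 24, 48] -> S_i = 3*2^i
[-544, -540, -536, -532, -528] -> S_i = -544 + 4*i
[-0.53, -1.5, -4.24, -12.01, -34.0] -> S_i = -0.53*2.83^i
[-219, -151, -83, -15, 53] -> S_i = -219 + 68*i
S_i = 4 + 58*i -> [4, 62, 120, 178, 236]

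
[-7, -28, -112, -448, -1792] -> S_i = -7*4^i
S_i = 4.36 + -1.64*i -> [4.36, 2.72, 1.08, -0.56, -2.2]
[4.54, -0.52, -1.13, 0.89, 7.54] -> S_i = Random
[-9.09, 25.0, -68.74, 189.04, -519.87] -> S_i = -9.09*(-2.75)^i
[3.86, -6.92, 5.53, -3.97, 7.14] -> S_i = Random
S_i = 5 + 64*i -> [5, 69, 133, 197, 261]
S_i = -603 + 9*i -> [-603, -594, -585, -576, -567]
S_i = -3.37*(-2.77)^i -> [-3.37, 9.33, -25.86, 71.63, -198.4]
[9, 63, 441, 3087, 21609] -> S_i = 9*7^i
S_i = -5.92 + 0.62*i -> [-5.92, -5.3, -4.68, -4.06, -3.44]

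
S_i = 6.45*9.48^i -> [6.45, 61.15, 579.66, 5495.22, 52094.64]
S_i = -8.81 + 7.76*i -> [-8.81, -1.05, 6.71, 14.47, 22.23]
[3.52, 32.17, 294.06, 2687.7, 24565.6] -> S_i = 3.52*9.14^i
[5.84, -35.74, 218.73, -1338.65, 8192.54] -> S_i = 5.84*(-6.12)^i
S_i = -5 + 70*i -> [-5, 65, 135, 205, 275]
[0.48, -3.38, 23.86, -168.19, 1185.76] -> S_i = 0.48*(-7.05)^i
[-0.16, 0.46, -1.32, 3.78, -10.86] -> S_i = -0.16*(-2.87)^i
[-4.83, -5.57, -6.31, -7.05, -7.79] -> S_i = -4.83 + -0.74*i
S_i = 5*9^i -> [5, 45, 405, 3645, 32805]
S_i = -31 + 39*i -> [-31, 8, 47, 86, 125]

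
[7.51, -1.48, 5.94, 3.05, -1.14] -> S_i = Random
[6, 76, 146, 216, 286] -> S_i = 6 + 70*i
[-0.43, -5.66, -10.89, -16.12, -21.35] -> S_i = -0.43 + -5.23*i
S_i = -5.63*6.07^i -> [-5.63, -34.17, -207.44, -1259.14, -7642.99]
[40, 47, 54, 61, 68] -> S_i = 40 + 7*i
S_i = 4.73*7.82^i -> [4.73, 36.99, 289.25, 2261.94, 17688.38]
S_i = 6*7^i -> [6, 42, 294, 2058, 14406]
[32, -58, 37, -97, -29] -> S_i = Random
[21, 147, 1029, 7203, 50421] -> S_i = 21*7^i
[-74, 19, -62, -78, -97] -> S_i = Random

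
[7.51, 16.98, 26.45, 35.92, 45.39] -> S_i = 7.51 + 9.47*i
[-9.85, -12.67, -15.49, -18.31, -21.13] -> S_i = -9.85 + -2.82*i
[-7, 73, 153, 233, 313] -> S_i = -7 + 80*i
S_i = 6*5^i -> [6, 30, 150, 750, 3750]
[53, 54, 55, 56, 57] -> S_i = 53 + 1*i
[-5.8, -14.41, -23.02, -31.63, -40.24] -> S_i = -5.80 + -8.61*i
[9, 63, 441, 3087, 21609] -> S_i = 9*7^i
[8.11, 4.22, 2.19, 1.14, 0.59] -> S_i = 8.11*0.52^i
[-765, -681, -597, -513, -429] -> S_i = -765 + 84*i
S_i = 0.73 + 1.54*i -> [0.73, 2.27, 3.81, 5.35, 6.89]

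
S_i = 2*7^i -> [2, 14, 98, 686, 4802]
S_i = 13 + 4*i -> [13, 17, 21, 25, 29]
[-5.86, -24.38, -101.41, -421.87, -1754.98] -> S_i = -5.86*4.16^i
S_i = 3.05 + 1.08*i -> [3.05, 4.13, 5.21, 6.29, 7.37]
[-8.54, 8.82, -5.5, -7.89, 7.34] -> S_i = Random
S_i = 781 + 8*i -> [781, 789, 797, 805, 813]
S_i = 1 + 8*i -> [1, 9, 17, 25, 33]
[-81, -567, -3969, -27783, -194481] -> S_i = -81*7^i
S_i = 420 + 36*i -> [420, 456, 492, 528, 564]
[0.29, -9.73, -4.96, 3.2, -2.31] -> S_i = Random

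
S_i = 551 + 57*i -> [551, 608, 665, 722, 779]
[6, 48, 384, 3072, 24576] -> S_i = 6*8^i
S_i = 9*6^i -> [9, 54, 324, 1944, 11664]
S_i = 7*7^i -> [7, 49, 343, 2401, 16807]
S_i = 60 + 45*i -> [60, 105, 150, 195, 240]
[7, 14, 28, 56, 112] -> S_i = 7*2^i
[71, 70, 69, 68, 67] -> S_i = 71 + -1*i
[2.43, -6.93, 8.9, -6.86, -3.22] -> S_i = Random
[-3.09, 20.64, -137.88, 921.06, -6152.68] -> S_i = -3.09*(-6.68)^i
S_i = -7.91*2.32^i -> [-7.91, -18.35, -42.57, -98.77, -229.15]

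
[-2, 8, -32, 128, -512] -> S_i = -2*-4^i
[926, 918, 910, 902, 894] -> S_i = 926 + -8*i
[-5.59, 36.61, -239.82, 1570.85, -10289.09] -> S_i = -5.59*(-6.55)^i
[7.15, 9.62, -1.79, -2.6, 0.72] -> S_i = Random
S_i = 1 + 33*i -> [1, 34, 67, 100, 133]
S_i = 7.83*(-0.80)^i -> [7.83, -6.26, 5.01, -4.01, 3.21]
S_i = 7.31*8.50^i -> [7.31, 62.14, 528.15, 4489.25, 38158.66]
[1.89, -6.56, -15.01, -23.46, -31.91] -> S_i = 1.89 + -8.45*i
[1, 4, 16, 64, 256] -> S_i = 1*4^i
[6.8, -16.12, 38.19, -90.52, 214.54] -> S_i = 6.80*(-2.37)^i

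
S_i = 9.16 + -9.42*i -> [9.16, -0.26, -9.68, -19.1, -28.52]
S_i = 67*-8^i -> [67, -536, 4288, -34304, 274432]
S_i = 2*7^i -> [2, 14, 98, 686, 4802]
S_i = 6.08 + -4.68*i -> [6.08, 1.4, -3.28, -7.96, -12.64]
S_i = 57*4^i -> [57, 228, 912, 3648, 14592]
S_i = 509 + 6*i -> [509, 515, 521, 527, 533]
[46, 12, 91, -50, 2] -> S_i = Random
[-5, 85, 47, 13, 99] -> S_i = Random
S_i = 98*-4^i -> [98, -392, 1568, -6272, 25088]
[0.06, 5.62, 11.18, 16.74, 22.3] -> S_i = 0.06 + 5.56*i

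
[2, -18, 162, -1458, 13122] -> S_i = 2*-9^i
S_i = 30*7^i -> [30, 210, 1470, 10290, 72030]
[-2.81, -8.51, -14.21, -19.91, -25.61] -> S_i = -2.81 + -5.70*i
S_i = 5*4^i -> [5, 20, 80, 320, 1280]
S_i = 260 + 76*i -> [260, 336, 412, 488, 564]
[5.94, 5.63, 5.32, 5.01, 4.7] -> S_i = 5.94 + -0.31*i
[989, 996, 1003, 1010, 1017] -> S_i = 989 + 7*i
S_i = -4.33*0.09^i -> [-4.33, -0.39, -0.04, -0.0, -0.0]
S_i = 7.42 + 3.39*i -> [7.42, 10.81, 14.2, 17.59, 20.98]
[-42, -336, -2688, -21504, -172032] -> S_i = -42*8^i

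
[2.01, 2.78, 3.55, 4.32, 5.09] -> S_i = 2.01 + 0.77*i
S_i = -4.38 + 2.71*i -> [-4.38, -1.67, 1.04, 3.75, 6.46]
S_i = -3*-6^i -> [-3, 18, -108, 648, -3888]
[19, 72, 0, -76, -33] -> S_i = Random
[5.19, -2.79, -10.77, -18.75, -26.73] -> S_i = 5.19 + -7.98*i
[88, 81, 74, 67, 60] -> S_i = 88 + -7*i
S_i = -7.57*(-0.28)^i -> [-7.57, 2.12, -0.59, 0.17, -0.05]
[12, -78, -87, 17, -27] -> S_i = Random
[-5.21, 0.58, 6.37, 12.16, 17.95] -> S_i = -5.21 + 5.79*i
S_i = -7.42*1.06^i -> [-7.42, -7.87, -8.34, -8.84, -9.37]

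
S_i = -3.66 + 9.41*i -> [-3.66, 5.75, 15.16, 24.57, 33.98]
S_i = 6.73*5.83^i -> [6.73, 39.24, 228.75, 1333.59, 7774.8]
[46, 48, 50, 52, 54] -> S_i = 46 + 2*i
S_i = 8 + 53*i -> [8, 61, 114, 167, 220]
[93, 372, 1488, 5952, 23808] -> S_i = 93*4^i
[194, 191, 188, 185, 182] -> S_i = 194 + -3*i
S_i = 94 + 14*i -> [94, 108, 122, 136, 150]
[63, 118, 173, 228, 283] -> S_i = 63 + 55*i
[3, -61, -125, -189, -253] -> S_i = 3 + -64*i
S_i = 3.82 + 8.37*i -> [3.82, 12.19, 20.56, 28.93, 37.3]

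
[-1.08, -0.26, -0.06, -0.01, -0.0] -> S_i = -1.08*0.24^i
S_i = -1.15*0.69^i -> [-1.15, -0.79, -0.55, -0.38, -0.26]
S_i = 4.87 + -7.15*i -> [4.87, -2.28, -9.43, -16.58, -23.73]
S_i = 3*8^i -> [3, 24, 192, 1536, 12288]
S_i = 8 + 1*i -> [8, 9, 10, 11, 12]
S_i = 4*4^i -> [4, 16, 64, 256, 1024]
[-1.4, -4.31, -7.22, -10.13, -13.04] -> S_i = -1.40 + -2.91*i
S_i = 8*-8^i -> [8, -64, 512, -4096, 32768]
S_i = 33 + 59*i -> [33, 92, 151, 210, 269]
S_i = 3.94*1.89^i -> [3.94, 7.45, 14.07, 26.6, 50.27]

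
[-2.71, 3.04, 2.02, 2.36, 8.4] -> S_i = Random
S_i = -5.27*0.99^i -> [-5.27, -5.22, -5.17, -5.11, -5.06]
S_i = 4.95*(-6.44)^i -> [4.95, -31.88, 205.29, -1322.1, 8514.29]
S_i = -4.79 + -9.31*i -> [-4.79, -14.1, -23.41, -32.72, -42.03]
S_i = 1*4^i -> [1, 4, 16, 64, 256]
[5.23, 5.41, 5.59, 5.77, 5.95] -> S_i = 5.23 + 0.18*i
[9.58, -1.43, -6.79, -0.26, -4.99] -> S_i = Random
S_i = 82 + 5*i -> [82, 87, 92, 97, 102]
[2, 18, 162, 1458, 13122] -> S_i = 2*9^i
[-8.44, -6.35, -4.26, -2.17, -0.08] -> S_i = -8.44 + 2.09*i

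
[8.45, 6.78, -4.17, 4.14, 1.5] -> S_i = Random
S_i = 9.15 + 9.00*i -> [9.15, 18.15, 27.15, 36.15, 45.15]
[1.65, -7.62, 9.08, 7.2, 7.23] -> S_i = Random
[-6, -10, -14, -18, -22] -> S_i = -6 + -4*i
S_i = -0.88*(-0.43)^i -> [-0.88, 0.38, -0.16, 0.07, -0.03]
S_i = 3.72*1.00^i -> [3.72, 3.72, 3.72, 3.72, 3.72]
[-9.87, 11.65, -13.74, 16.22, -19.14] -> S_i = -9.87*(-1.18)^i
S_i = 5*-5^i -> [5, -25, 125, -625, 3125]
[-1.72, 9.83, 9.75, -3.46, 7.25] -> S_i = Random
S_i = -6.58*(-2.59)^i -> [-6.58, 17.04, -44.14, 114.32, -296.09]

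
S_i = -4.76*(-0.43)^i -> [-4.76, 2.05, -0.88, 0.38, -0.16]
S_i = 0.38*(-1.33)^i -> [0.38, -0.51, 0.67, -0.89, 1.19]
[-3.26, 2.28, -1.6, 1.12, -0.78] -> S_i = -3.26*(-0.70)^i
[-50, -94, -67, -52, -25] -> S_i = Random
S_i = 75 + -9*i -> [75, 66, 57, 48, 39]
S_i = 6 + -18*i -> [6, -12, -30, -48, -66]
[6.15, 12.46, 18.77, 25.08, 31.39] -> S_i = 6.15 + 6.31*i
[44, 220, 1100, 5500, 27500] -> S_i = 44*5^i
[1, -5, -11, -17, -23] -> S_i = 1 + -6*i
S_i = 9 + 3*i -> [9, 12, 15, 18, 21]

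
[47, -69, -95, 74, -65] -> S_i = Random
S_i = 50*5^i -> [50, 250, 1250, 6250, 31250]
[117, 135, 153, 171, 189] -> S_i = 117 + 18*i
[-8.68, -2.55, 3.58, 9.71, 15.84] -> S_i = -8.68 + 6.13*i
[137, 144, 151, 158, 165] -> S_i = 137 + 7*i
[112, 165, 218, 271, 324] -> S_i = 112 + 53*i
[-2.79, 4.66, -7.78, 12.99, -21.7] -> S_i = -2.79*(-1.67)^i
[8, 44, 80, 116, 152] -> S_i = 8 + 36*i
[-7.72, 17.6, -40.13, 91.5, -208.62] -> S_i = -7.72*(-2.28)^i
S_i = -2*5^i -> [-2, -10, -50, -250, -1250]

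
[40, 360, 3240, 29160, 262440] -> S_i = 40*9^i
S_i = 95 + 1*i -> [95, 96, 97, 98, 99]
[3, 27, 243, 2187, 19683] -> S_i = 3*9^i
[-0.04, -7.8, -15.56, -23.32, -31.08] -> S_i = -0.04 + -7.76*i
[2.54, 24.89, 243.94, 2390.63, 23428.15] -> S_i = 2.54*9.80^i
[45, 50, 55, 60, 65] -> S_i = 45 + 5*i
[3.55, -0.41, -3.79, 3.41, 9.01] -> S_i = Random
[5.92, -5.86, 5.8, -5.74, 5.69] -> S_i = 5.92*(-0.99)^i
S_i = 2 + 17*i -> [2, 19, 36, 53, 70]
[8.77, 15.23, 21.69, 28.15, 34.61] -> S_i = 8.77 + 6.46*i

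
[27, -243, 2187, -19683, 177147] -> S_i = 27*-9^i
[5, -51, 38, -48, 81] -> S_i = Random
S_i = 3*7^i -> [3, 21, 147, 1029, 7203]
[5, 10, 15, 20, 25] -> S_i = 5 + 5*i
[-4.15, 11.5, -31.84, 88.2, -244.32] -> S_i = -4.15*(-2.77)^i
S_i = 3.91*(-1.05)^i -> [3.91, -4.11, 4.31, -4.53, 4.75]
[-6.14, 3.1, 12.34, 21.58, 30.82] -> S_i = -6.14 + 9.24*i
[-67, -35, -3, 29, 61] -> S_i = -67 + 32*i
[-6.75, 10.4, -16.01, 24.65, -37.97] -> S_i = -6.75*(-1.54)^i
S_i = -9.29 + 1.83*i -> [-9.29, -7.46, -5.63, -3.8, -1.97]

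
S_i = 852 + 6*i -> [852, 858, 864, 870, 876]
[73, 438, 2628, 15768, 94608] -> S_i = 73*6^i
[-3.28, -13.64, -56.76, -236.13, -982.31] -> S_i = -3.28*4.16^i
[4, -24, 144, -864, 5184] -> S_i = 4*-6^i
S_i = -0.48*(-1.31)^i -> [-0.48, 0.63, -0.82, 1.08, -1.41]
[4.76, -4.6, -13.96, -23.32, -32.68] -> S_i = 4.76 + -9.36*i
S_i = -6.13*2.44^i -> [-6.13, -14.96, -36.5, -89.05, -217.28]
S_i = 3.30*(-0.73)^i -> [3.3, -2.41, 1.76, -1.28, 0.94]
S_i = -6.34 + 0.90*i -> [-6.34, -5.44, -4.54, -3.64, -2.74]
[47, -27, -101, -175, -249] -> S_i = 47 + -74*i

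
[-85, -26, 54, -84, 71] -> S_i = Random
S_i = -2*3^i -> [-2, -6, -18, -54, -162]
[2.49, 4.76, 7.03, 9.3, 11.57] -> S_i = 2.49 + 2.27*i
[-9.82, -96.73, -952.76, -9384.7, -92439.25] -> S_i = -9.82*9.85^i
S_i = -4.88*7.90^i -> [-4.88, -38.55, -304.56, -2406.03, -19007.64]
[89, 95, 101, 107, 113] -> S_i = 89 + 6*i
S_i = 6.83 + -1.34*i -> [6.83, 5.49, 4.15, 2.81, 1.47]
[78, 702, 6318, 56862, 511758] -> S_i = 78*9^i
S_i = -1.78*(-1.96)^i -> [-1.78, 3.49, -6.84, 13.4, -26.27]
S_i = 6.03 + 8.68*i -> [6.03, 14.71, 23.39, 32.07, 40.75]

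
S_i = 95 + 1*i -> [95, 96, 97, 98, 99]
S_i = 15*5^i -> [15, 75, 375, 1875, 9375]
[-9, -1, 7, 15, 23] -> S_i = -9 + 8*i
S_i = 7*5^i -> [7, 35, 175, 875, 4375]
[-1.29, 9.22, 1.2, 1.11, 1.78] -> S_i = Random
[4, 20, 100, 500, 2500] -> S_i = 4*5^i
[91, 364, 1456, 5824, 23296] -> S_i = 91*4^i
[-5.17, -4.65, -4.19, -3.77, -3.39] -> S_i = -5.17*0.90^i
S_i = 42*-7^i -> [42, -294, 2058, -14406, 100842]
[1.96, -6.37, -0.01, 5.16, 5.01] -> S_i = Random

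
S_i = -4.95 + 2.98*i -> [-4.95, -1.97, 1.01, 3.99, 6.97]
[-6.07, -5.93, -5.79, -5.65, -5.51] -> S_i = -6.07 + 0.14*i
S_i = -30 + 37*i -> [-30, 7, 44, 81, 118]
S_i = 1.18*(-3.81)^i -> [1.18, -4.5, 17.13, -65.26, 248.65]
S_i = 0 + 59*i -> [0, 59, 118, 177, 236]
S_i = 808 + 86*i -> [808, 894, 980, 1066, 1152]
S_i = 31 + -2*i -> [31, 29, 27, 25, 23]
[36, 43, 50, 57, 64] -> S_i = 36 + 7*i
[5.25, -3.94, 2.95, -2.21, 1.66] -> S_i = 5.25*(-0.75)^i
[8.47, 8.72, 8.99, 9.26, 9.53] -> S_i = 8.47*1.03^i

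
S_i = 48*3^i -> [48, 144, 432, 1296, 3888]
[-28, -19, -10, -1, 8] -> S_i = -28 + 9*i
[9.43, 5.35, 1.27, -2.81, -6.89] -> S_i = 9.43 + -4.08*i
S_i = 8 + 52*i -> [8, 60, 112, 164, 216]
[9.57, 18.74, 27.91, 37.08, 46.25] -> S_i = 9.57 + 9.17*i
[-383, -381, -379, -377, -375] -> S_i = -383 + 2*i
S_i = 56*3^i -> [56, 168, 504, 1512, 4536]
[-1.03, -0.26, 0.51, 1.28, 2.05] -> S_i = -1.03 + 0.77*i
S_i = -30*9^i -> [-30, -270, -2430, -21870, -196830]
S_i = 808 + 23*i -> [808, 831, 854, 877, 900]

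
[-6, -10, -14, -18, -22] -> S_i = -6 + -4*i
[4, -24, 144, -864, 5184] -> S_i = 4*-6^i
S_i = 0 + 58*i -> [0, 58, 116, 174, 232]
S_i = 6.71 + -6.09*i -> [6.71, 0.62, -5.47, -11.56, -17.65]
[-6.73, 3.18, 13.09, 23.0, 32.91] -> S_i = -6.73 + 9.91*i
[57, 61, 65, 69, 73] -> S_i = 57 + 4*i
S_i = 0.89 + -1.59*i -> [0.89, -0.7, -2.29, -3.88, -5.47]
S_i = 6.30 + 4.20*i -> [6.3, 10.5, 14.7, 18.9, 23.1]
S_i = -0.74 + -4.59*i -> [-0.74, -5.33, -9.92, -14.51, -19.1]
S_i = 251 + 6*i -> [251, 257, 263, 269, 275]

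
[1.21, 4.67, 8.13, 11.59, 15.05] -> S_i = 1.21 + 3.46*i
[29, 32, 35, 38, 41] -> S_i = 29 + 3*i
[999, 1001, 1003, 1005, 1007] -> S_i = 999 + 2*i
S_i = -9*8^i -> [-9, -72, -576, -4608, -36864]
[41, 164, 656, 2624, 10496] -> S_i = 41*4^i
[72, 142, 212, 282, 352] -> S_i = 72 + 70*i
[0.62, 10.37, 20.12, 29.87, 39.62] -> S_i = 0.62 + 9.75*i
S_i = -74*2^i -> [-74, -148, -296, -592, -1184]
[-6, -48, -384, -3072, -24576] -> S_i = -6*8^i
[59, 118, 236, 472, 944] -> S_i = 59*2^i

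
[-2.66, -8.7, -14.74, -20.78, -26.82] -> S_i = -2.66 + -6.04*i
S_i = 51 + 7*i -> [51, 58, 65, 72, 79]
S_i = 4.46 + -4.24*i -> [4.46, 0.22, -4.02, -8.26, -12.5]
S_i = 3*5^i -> [3, 15, 75, 375, 1875]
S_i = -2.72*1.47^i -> [-2.72, -4.0, -5.88, -8.64, -12.7]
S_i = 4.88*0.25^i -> [4.88, 1.22, 0.3, 0.08, 0.02]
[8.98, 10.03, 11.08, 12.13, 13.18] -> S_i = 8.98 + 1.05*i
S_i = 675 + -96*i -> [675, 579, 483, 387, 291]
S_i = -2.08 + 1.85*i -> [-2.08, -0.23, 1.62, 3.47, 5.32]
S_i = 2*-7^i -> [2, -14, 98, -686, 4802]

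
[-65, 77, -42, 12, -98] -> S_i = Random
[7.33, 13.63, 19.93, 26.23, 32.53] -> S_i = 7.33 + 6.30*i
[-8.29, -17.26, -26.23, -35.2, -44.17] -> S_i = -8.29 + -8.97*i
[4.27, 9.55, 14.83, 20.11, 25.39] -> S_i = 4.27 + 5.28*i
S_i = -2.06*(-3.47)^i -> [-2.06, 7.15, -24.8, 86.07, -298.67]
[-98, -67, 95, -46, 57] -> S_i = Random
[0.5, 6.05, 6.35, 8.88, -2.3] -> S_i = Random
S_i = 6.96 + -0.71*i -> [6.96, 6.25, 5.54, 4.83, 4.12]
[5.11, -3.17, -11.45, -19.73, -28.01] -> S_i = 5.11 + -8.28*i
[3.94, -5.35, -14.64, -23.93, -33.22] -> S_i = 3.94 + -9.29*i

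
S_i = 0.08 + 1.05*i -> [0.08, 1.13, 2.18, 3.23, 4.28]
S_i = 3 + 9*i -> [3, 12, 21, 30, 39]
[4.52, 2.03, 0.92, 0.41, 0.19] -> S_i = 4.52*0.45^i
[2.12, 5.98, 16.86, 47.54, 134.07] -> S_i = 2.12*2.82^i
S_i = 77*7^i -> [77, 539, 3773, 26411, 184877]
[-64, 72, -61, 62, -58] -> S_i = Random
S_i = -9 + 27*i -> [-9, 18, 45, 72, 99]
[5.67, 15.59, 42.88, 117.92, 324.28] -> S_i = 5.67*2.75^i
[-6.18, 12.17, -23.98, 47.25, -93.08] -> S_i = -6.18*(-1.97)^i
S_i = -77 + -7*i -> [-77, -84, -91, -98, -105]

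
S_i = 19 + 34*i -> [19, 53, 87, 121, 155]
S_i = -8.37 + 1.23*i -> [-8.37, -7.14, -5.91, -4.68, -3.45]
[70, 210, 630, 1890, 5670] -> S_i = 70*3^i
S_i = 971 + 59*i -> [971, 1030, 1089, 1148, 1207]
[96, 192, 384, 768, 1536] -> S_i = 96*2^i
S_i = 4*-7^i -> [4, -28, 196, -1372, 9604]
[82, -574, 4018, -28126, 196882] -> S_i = 82*-7^i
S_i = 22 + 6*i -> [22, 28, 34, 40, 46]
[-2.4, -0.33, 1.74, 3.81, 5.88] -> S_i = -2.40 + 2.07*i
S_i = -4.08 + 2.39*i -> [-4.08, -1.69, 0.7, 3.09, 5.48]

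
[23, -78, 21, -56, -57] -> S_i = Random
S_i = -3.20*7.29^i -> [-3.2, -23.33, -170.06, -1239.75, -9037.75]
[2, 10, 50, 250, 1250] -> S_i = 2*5^i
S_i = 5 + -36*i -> [5, -31, -67, -103, -139]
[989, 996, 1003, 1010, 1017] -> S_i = 989 + 7*i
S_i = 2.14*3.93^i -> [2.14, 8.41, 33.05, 129.89, 510.49]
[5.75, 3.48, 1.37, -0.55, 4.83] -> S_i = Random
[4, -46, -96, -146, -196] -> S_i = 4 + -50*i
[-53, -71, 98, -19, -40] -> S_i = Random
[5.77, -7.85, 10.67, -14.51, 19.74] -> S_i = 5.77*(-1.36)^i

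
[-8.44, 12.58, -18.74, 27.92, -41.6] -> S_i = -8.44*(-1.49)^i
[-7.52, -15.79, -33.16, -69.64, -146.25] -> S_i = -7.52*2.10^i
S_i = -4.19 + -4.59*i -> [-4.19, -8.78, -13.37, -17.96, -22.55]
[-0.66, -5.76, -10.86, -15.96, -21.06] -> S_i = -0.66 + -5.10*i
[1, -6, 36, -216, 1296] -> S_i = 1*-6^i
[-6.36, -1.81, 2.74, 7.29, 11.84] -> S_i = -6.36 + 4.55*i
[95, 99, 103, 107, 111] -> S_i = 95 + 4*i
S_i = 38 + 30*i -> [38, 68, 98, 128, 158]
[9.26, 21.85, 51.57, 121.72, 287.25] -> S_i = 9.26*2.36^i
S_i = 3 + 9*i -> [3, 12, 21, 30, 39]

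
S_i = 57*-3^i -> [57, -171, 513, -1539, 4617]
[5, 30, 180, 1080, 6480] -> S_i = 5*6^i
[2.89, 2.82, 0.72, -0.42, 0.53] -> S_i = Random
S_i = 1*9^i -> [1, 9, 81, 729, 6561]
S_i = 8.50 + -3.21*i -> [8.5, 5.29, 2.08, -1.13, -4.34]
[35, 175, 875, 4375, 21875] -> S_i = 35*5^i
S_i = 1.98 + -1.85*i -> [1.98, 0.13, -1.72, -3.57, -5.42]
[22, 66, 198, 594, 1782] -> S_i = 22*3^i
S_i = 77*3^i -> [77, 231, 693, 2079, 6237]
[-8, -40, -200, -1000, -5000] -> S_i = -8*5^i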